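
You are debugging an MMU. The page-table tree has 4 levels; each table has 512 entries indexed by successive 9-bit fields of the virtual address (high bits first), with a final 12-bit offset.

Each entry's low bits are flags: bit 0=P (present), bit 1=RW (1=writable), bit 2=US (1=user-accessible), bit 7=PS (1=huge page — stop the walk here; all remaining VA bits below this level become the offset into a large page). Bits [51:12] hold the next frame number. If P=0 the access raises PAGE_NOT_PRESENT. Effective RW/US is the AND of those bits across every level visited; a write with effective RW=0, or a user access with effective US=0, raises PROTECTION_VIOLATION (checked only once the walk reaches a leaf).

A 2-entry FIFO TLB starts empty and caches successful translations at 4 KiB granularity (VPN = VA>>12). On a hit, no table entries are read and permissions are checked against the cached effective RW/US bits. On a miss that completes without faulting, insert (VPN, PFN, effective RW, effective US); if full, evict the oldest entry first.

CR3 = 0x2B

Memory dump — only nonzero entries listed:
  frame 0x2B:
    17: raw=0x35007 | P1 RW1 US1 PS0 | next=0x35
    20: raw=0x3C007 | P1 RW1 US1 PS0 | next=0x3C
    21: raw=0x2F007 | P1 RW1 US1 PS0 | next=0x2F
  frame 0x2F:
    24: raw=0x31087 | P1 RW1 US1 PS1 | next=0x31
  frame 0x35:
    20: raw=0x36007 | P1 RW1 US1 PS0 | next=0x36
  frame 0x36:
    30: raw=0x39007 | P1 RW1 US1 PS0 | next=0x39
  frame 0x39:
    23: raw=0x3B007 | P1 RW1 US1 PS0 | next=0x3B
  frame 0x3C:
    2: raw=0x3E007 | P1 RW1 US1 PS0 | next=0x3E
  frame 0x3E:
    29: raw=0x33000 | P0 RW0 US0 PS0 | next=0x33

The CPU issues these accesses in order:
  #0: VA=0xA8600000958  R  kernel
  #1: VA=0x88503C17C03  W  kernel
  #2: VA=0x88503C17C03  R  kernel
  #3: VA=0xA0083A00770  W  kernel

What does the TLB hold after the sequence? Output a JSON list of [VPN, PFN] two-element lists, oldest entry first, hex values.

Trace:
#0 VA=0xA8600000958 (r,kernel):
  L0 @0x2B[21] → 0x2F007  P=1,RW=1,US=1,PS=0
  L1 @0x2F[24] → 0x31087  P=1,RW=1,US=1,PS=1
  ✓ 0x31958 (huge @L1)  — 2 lookups
#1 VA=0x88503C17C03 (w,kernel):
  L0 @0x2B[17] → 0x35007  P=1,RW=1,US=1,PS=0
  L1 @0x35[20] → 0x36007  P=1,RW=1,US=1,PS=0
  L2 @0x36[30] → 0x39007  P=1,RW=1,US=1,PS=0
  L3 @0x39[23] → 0x3B007  P=1,RW=1,US=1,PS=0
  ✓ 0x3BC03  — 4 lookups
#2 VA=0x88503C17C03 (r,kernel):
  TLB hit vpn=0x88503C17 → PA=0x3BC03
#3 VA=0xA0083A00770 (w,kernel):
  L0 @0x2B[20] → 0x3C007  P=1,RW=1,US=1,PS=0
  L1 @0x3C[2] → 0x3E007  P=1,RW=1,US=1,PS=0
  L2 @0x3E[29] → 0x33000  P=0,RW=0,US=0,PS=0
  ⇒ fault: PAGE_NOT_PRESENT  — 3 lookups

TLB: [["0xA8600000", "0x31"], ["0x88503C17", "0x3B"]]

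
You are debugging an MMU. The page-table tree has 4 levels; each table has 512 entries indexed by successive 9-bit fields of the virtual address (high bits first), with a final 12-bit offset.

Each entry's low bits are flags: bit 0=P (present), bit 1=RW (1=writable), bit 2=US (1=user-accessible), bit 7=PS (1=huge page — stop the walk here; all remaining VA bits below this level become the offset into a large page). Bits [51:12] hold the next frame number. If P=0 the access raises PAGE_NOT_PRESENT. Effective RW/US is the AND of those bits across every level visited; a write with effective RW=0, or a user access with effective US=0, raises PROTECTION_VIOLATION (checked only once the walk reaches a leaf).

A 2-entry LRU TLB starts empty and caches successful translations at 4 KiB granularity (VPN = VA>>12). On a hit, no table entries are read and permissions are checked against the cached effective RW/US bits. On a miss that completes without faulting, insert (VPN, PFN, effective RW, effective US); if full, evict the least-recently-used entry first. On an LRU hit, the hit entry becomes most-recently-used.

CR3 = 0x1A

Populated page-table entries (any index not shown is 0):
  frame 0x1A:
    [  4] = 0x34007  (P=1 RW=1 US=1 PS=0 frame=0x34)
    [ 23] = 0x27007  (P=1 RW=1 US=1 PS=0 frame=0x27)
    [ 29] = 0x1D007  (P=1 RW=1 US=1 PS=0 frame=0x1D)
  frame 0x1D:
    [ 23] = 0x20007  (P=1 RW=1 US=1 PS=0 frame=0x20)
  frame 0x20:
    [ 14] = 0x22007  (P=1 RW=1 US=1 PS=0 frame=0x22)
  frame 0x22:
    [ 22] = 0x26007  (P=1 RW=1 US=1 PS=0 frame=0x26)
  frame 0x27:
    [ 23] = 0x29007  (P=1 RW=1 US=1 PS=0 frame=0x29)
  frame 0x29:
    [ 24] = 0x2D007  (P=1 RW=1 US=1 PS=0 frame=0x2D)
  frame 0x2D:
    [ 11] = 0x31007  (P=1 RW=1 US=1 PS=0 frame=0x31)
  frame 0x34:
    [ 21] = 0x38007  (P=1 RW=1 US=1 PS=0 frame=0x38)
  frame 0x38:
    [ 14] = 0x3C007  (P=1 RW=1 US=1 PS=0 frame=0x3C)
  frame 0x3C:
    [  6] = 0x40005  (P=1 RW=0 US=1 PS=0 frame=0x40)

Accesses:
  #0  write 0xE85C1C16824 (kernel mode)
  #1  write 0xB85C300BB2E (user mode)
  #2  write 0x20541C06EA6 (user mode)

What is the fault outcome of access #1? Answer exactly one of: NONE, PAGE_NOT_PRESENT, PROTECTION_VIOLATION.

Walk each access:
#0 VA=0xE85C1C16824 (w,kernel):
  L0: frame=0x1A idx=29 entry=0x1D007 [P=1 RW=1 US=1 PS=0]
  L1: frame=0x1D idx=23 entry=0x20007 [P=1 RW=1 US=1 PS=0]
  L2: frame=0x20 idx=14 entry=0x22007 [P=1 RW=1 US=1 PS=0]
  L3: frame=0x22 idx=22 entry=0x26007 [P=1 RW=1 US=1 PS=0]
  ⇒ phys 0x26824  [4 reads]
#1 VA=0xB85C300BB2E (w,user):
  L0: frame=0x1A idx=23 entry=0x27007 [P=1 RW=1 US=1 PS=0]
  L1: frame=0x27 idx=23 entry=0x29007 [P=1 RW=1 US=1 PS=0]
  L2: frame=0x29 idx=24 entry=0x2D007 [P=1 RW=1 US=1 PS=0]
  L3: frame=0x2D idx=11 entry=0x31007 [P=1 RW=1 US=1 PS=0]
  ⇒ phys 0x31B2E  [4 reads]
#2 VA=0x20541C06EA6 (w,user):
  L0: frame=0x1A idx=4 entry=0x34007 [P=1 RW=1 US=1 PS=0]
  L1: frame=0x34 idx=21 entry=0x38007 [P=1 RW=1 US=1 PS=0]
  L2: frame=0x38 idx=14 entry=0x3C007 [P=1 RW=1 US=1 PS=0]
  L3: frame=0x3C idx=6 entry=0x40005 [P=1 RW=0 US=1 PS=0]
  ⇒ fault: PROTECTION_VIOLATION  — 4 lookups

Access #1 fault: NONE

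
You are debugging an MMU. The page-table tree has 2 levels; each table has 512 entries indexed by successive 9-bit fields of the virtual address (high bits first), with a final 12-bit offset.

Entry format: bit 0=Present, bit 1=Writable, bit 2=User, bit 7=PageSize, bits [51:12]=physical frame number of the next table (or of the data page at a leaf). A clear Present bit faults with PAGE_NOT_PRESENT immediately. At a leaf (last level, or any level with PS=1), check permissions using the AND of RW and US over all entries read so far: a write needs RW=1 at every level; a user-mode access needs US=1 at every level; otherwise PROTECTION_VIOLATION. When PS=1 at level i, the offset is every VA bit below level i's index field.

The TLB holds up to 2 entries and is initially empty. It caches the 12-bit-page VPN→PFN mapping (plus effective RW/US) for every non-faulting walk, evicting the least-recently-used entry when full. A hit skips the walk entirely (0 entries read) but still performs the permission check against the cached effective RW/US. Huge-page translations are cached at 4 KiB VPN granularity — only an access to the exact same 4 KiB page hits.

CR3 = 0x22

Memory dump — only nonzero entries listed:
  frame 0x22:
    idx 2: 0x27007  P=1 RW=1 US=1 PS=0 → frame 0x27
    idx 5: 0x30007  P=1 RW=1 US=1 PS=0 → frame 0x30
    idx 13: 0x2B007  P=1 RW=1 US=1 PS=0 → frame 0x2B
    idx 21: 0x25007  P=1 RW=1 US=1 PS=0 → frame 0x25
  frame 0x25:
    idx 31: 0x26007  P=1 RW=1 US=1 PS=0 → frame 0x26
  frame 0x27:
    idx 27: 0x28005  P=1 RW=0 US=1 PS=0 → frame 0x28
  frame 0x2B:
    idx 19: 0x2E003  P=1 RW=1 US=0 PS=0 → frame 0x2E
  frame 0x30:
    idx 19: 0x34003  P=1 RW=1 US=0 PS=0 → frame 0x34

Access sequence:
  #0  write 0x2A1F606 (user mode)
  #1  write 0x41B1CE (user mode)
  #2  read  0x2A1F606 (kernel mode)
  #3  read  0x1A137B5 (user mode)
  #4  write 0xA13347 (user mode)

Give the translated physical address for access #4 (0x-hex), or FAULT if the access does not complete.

Walk each access:
#0 VA=0x2A1F606 (w,user):
  lvl0: tbl 0x22, slot 21 ⇒ 0x25007 (P1/RW1/US1/PS0)
  lvl1: tbl 0x25, slot 31 ⇒ 0x26007 (P1/RW1/US1/PS0)
  ✓ 0x26606  — 2 lookups
#1 VA=0x41B1CE (w,user):
  lvl0: tbl 0x22, slot 2 ⇒ 0x27007 (P1/RW1/US1/PS0)
  lvl1: tbl 0x27, slot 27 ⇒ 0x28005 (P1/RW0/US1/PS0)
  ✗ PROTECTION_VIOLATION  [2 reads]
#2 VA=0x2A1F606 (r,kernel):
  TLB hit vpn=0x2A1F → PA=0x26606
#3 VA=0x1A137B5 (r,user):
  lvl0: tbl 0x22, slot 13 ⇒ 0x2B007 (P1/RW1/US1/PS0)
  lvl1: tbl 0x2B, slot 19 ⇒ 0x2E003 (P1/RW1/US0/PS0)
  ✗ PROTECTION_VIOLATION  [2 reads]
#4 VA=0xA13347 (w,user):
  lvl0: tbl 0x22, slot 5 ⇒ 0x30007 (P1/RW1/US1/PS0)
  lvl1: tbl 0x30, slot 19 ⇒ 0x34003 (P1/RW1/US0/PS0)
  ✗ PROTECTION_VIOLATION  [2 reads]

Access #4 PA: FAULT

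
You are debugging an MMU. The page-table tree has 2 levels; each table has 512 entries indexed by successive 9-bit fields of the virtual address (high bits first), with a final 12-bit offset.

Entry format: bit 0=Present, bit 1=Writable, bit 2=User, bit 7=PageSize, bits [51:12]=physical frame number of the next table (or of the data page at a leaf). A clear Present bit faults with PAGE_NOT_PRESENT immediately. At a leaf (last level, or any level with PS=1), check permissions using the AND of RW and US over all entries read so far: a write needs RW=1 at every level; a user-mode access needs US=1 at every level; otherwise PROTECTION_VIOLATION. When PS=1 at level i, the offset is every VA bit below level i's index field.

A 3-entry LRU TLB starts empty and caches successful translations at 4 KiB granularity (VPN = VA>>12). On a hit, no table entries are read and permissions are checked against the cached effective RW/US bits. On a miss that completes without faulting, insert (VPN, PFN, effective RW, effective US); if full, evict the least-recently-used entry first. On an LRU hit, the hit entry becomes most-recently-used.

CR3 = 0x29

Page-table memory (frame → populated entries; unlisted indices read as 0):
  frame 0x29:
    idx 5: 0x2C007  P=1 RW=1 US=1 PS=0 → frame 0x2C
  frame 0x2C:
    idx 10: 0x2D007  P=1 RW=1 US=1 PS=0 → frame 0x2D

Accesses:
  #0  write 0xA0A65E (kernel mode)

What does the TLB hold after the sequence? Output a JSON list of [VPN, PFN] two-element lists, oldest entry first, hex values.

Per-access translation:
#0 VA=0xA0A65E (w,kernel):
  lvl0: tbl 0x29, slot 5 ⇒ 0x2C007 (P1/RW1/US1/PS0)
  lvl1: tbl 0x2C, slot 10 ⇒ 0x2D007 (P1/RW1/US1/PS0)
  → PA=0x2D65E  (2 entries read)

TLB: [["0xA0A", "0x2D"]]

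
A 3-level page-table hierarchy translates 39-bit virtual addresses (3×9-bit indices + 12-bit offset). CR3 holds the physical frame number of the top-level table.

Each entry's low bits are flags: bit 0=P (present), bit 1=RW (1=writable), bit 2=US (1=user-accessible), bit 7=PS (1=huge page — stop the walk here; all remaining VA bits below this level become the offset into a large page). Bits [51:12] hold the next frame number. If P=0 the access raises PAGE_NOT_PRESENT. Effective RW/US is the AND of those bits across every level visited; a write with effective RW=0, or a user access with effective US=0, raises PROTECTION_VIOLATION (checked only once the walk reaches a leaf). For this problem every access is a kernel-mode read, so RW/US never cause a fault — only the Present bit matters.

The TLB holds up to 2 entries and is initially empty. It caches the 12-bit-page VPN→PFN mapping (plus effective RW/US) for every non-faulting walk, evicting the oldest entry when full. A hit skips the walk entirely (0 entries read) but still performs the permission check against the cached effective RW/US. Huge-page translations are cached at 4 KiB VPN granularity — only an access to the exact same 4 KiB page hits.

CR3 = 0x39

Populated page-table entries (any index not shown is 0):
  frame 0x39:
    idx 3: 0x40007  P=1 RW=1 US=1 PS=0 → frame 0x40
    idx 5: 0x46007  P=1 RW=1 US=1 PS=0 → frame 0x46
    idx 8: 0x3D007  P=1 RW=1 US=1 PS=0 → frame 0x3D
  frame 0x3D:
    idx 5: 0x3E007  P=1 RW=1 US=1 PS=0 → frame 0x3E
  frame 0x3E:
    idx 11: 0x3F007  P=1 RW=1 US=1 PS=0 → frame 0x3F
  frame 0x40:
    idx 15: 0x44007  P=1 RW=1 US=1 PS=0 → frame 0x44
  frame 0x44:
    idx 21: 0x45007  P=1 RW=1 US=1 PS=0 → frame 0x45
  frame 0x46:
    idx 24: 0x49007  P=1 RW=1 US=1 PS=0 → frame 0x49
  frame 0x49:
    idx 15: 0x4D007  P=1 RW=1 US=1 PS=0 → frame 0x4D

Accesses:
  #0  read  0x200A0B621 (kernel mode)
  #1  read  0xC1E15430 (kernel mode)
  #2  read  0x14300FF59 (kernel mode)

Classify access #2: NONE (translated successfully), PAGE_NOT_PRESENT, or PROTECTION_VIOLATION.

Per-access translation:
#0 VA=0x200A0B621 (r,kernel):
  L0: frame=0x39 idx=8 entry=0x3D007 [P=1 RW=1 US=1 PS=0]
  L1: frame=0x3D idx=5 entry=0x3E007 [P=1 RW=1 US=1 PS=0]
  L2: frame=0x3E idx=11 entry=0x3F007 [P=1 RW=1 US=1 PS=0]
  ✓ 0x3F621  — 3 lookups
#1 VA=0xC1E15430 (r,kernel):
  L0: frame=0x39 idx=3 entry=0x40007 [P=1 RW=1 US=1 PS=0]
  L1: frame=0x40 idx=15 entry=0x44007 [P=1 RW=1 US=1 PS=0]
  L2: frame=0x44 idx=21 entry=0x45007 [P=1 RW=1 US=1 PS=0]
  ✓ 0x45430  — 3 lookups
#2 VA=0x14300FF59 (r,kernel):
  L0: frame=0x39 idx=5 entry=0x46007 [P=1 RW=1 US=1 PS=0]
  L1: frame=0x46 idx=24 entry=0x49007 [P=1 RW=1 US=1 PS=0]
  L2: frame=0x49 idx=15 entry=0x4D007 [P=1 RW=1 US=1 PS=0]
  ✓ 0x4DF59  — 3 lookups

Access #2 fault: NONE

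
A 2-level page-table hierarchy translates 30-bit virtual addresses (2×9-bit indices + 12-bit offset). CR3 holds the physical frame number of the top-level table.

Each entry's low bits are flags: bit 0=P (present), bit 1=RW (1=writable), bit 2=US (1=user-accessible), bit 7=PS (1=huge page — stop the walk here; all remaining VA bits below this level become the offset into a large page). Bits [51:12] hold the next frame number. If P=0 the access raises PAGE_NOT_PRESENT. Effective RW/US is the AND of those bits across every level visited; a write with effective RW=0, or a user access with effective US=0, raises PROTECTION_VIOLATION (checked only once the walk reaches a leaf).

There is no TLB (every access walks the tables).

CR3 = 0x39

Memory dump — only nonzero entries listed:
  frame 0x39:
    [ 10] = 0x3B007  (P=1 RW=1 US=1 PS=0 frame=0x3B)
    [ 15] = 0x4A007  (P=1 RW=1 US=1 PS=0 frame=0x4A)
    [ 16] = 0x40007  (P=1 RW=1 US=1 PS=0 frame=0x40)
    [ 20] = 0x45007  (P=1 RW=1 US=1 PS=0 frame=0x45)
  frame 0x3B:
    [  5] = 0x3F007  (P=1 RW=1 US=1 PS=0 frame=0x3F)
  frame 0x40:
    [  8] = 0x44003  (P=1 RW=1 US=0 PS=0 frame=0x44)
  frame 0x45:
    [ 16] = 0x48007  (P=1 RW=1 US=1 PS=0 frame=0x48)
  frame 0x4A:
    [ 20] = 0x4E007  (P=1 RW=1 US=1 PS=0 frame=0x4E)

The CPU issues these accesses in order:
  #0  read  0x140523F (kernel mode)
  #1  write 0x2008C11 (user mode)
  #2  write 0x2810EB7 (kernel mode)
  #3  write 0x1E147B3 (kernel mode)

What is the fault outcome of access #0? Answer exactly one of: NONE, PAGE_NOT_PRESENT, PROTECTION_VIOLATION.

Walk each access:
#0 VA=0x140523F (r,kernel):
  lvl0: tbl 0x39, slot 10 ⇒ 0x3B007 (P1/RW1/US1/PS0)
  lvl1: tbl 0x3B, slot 5 ⇒ 0x3F007 (P1/RW1/US1/PS0)
  ✓ 0x3F23F  — 2 lookups
#1 VA=0x2008C11 (w,user):
  lvl0: tbl 0x39, slot 16 ⇒ 0x40007 (P1/RW1/US1/PS0)
  lvl1: tbl 0x40, slot 8 ⇒ 0x44003 (P1/RW1/US0/PS0)
  ⇒ fault: PROTECTION_VIOLATION  — 2 lookups
#2 VA=0x2810EB7 (w,kernel):
  lvl0: tbl 0x39, slot 20 ⇒ 0x45007 (P1/RW1/US1/PS0)
  lvl1: tbl 0x45, slot 16 ⇒ 0x48007 (P1/RW1/US1/PS0)
  ✓ 0x48EB7  — 2 lookups
#3 VA=0x1E147B3 (w,kernel):
  lvl0: tbl 0x39, slot 15 ⇒ 0x4A007 (P1/RW1/US1/PS0)
  lvl1: tbl 0x4A, slot 20 ⇒ 0x4E007 (P1/RW1/US1/PS0)
  ✓ 0x4E7B3  — 2 lookups

Access #0 fault: NONE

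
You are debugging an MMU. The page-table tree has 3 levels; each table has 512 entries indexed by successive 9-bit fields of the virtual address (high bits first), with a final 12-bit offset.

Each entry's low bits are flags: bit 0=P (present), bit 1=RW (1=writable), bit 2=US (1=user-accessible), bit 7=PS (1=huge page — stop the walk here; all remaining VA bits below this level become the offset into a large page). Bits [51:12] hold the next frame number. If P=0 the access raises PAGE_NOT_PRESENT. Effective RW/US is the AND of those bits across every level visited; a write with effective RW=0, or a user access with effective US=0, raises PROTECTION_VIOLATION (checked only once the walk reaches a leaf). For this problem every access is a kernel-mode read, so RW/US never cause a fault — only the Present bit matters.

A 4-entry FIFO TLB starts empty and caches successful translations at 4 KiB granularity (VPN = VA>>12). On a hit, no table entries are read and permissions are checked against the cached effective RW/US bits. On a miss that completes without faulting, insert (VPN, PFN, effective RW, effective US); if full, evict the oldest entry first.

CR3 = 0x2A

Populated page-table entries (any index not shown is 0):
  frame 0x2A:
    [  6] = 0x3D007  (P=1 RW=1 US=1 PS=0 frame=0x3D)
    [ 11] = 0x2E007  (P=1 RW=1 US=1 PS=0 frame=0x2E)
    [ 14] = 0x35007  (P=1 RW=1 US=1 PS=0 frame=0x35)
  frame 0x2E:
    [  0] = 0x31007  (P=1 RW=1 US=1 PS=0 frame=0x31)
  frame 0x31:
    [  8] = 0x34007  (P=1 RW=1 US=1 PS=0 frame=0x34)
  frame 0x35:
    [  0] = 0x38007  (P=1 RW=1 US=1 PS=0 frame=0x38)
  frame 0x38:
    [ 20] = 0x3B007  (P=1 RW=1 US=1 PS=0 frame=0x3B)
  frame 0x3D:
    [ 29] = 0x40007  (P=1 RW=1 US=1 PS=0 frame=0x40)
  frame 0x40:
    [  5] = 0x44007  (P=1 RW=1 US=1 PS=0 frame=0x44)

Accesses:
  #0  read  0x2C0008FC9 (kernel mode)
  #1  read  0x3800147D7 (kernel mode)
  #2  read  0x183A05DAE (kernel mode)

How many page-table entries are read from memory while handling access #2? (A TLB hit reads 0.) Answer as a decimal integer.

Walk each access:
#0 VA=0x2C0008FC9 (r,kernel):
  L0: frame=0x2A idx=11 entry=0x2E007 [P=1 RW=1 US=1 PS=0]
  L1: frame=0x2E idx=0 entry=0x31007 [P=1 RW=1 US=1 PS=0]
  L2: frame=0x31 idx=8 entry=0x34007 [P=1 RW=1 US=1 PS=0]
  → PA=0x34FC9  (3 entries read)
#1 VA=0x3800147D7 (r,kernel):
  L0: frame=0x2A idx=14 entry=0x35007 [P=1 RW=1 US=1 PS=0]
  L1: frame=0x35 idx=0 entry=0x38007 [P=1 RW=1 US=1 PS=0]
  L2: frame=0x38 idx=20 entry=0x3B007 [P=1 RW=1 US=1 PS=0]
  → PA=0x3B7D7  (3 entries read)
#2 VA=0x183A05DAE (r,kernel):
  L0: frame=0x2A idx=6 entry=0x3D007 [P=1 RW=1 US=1 PS=0]
  L1: frame=0x3D idx=29 entry=0x40007 [P=1 RW=1 US=1 PS=0]
  L2: frame=0x40 idx=5 entry=0x44007 [P=1 RW=1 US=1 PS=0]
  → PA=0x44DAE  (3 entries read)

Entries read for #2: 3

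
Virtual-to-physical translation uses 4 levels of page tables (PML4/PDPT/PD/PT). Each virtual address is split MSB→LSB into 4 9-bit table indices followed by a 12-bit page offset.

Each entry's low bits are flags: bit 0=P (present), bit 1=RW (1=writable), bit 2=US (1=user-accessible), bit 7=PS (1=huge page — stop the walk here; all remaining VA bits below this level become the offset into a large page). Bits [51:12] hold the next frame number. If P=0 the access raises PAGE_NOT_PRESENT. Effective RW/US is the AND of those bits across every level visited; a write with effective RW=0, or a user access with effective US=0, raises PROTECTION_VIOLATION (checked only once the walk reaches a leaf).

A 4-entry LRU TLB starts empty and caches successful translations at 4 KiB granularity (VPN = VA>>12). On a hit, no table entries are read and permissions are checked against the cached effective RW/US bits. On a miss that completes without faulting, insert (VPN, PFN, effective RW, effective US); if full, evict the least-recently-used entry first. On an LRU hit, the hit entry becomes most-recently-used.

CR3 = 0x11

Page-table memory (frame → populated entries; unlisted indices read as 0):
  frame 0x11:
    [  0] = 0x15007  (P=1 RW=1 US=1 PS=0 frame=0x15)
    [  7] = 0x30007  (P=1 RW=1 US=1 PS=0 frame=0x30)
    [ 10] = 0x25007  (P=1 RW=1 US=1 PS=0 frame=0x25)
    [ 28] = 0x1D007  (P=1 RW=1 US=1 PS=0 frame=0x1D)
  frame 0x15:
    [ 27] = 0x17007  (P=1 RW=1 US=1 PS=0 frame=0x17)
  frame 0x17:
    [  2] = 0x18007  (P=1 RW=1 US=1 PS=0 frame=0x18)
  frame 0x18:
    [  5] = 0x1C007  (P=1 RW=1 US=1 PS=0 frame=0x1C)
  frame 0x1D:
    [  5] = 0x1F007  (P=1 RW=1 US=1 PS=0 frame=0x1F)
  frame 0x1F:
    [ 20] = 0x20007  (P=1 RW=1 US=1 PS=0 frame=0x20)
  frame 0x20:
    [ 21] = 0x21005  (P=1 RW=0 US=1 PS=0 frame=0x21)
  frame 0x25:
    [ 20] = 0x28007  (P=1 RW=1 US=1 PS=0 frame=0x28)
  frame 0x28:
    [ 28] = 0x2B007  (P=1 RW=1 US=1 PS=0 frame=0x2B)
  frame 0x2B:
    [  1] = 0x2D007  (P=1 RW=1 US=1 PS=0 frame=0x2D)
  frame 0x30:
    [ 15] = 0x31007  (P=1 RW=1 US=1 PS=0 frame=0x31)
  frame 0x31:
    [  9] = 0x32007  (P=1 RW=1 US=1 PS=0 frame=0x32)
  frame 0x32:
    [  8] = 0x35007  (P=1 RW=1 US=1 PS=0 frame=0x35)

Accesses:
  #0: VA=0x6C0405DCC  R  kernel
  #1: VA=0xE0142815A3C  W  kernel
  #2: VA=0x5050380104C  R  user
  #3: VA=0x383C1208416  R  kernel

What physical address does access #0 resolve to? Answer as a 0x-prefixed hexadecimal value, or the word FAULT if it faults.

Per-access translation:
#0 VA=0x6C0405DCC (r,kernel):
  L0 @0x11[0] → 0x15007  P=1,RW=1,US=1,PS=0
  L1 @0x15[27] → 0x17007  P=1,RW=1,US=1,PS=0
  L2 @0x17[2] → 0x18007  P=1,RW=1,US=1,PS=0
  L3 @0x18[5] → 0x1C007  P=1,RW=1,US=1,PS=0
  → PA=0x1CDCC  (4 entries read)
#1 VA=0xE0142815A3C (w,kernel):
  L0 @0x11[28] → 0x1D007  P=1,RW=1,US=1,PS=0
  L1 @0x1D[5] → 0x1F007  P=1,RW=1,US=1,PS=0
  L2 @0x1F[20] → 0x20007  P=1,RW=1,US=1,PS=0
  L3 @0x20[21] → 0x21005  P=1,RW=0,US=1,PS=0
  → PROTECTION_VIOLATION  (4 entries read)
#2 VA=0x5050380104C (r,user):
  L0 @0x11[10] → 0x25007  P=1,RW=1,US=1,PS=0
  L1 @0x25[20] → 0x28007  P=1,RW=1,US=1,PS=0
  L2 @0x28[28] → 0x2B007  P=1,RW=1,US=1,PS=0
  L3 @0x2B[1] → 0x2D007  P=1,RW=1,US=1,PS=0
  → PA=0x2D04C  (4 entries read)
#3 VA=0x383C1208416 (r,kernel):
  L0 @0x11[7] → 0x30007  P=1,RW=1,US=1,PS=0
  L1 @0x30[15] → 0x31007  P=1,RW=1,US=1,PS=0
  L2 @0x31[9] → 0x32007  P=1,RW=1,US=1,PS=0
  L3 @0x32[8] → 0x35007  P=1,RW=1,US=1,PS=0
  → PA=0x35416  (4 entries read)

Access #0 PA: 0x1CDCC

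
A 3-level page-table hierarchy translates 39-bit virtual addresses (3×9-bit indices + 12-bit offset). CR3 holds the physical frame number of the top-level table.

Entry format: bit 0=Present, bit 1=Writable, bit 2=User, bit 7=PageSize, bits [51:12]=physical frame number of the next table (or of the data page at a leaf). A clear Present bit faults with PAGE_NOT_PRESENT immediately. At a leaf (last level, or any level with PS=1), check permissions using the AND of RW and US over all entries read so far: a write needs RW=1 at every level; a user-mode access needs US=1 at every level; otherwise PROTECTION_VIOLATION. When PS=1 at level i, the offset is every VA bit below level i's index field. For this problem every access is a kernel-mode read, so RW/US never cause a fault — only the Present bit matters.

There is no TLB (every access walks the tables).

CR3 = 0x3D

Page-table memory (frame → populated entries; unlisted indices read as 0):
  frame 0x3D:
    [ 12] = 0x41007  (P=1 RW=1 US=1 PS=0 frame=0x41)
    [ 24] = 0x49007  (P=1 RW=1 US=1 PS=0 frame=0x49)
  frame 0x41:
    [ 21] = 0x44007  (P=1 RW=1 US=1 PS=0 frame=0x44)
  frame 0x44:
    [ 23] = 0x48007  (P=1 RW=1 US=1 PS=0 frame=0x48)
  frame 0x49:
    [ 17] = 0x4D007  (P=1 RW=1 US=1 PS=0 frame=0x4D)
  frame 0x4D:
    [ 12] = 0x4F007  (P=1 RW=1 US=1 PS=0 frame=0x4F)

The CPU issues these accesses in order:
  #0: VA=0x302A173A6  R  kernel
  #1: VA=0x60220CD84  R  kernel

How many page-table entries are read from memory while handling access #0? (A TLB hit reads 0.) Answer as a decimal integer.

Trace:
#0 VA=0x302A173A6 (r,kernel):
  [0] read 0x3D idx=12: raw=0x41007 flags P=1 W=1 U=1 S=0
  [1] read 0x41 idx=21: raw=0x44007 flags P=1 W=1 U=1 S=0
  [2] read 0x44 idx=23: raw=0x48007 flags P=1 W=1 U=1 S=0
  ✓ 0x483A6  — 3 lookups
#1 VA=0x60220CD84 (r,kernel):
  [0] read 0x3D idx=24: raw=0x49007 flags P=1 W=1 U=1 S=0
  [1] read 0x49 idx=17: raw=0x4D007 flags P=1 W=1 U=1 S=0
  [2] read 0x4D idx=12: raw=0x4F007 flags P=1 W=1 U=1 S=0
  ✓ 0x4FD84  — 3 lookups

Entries read for #0: 3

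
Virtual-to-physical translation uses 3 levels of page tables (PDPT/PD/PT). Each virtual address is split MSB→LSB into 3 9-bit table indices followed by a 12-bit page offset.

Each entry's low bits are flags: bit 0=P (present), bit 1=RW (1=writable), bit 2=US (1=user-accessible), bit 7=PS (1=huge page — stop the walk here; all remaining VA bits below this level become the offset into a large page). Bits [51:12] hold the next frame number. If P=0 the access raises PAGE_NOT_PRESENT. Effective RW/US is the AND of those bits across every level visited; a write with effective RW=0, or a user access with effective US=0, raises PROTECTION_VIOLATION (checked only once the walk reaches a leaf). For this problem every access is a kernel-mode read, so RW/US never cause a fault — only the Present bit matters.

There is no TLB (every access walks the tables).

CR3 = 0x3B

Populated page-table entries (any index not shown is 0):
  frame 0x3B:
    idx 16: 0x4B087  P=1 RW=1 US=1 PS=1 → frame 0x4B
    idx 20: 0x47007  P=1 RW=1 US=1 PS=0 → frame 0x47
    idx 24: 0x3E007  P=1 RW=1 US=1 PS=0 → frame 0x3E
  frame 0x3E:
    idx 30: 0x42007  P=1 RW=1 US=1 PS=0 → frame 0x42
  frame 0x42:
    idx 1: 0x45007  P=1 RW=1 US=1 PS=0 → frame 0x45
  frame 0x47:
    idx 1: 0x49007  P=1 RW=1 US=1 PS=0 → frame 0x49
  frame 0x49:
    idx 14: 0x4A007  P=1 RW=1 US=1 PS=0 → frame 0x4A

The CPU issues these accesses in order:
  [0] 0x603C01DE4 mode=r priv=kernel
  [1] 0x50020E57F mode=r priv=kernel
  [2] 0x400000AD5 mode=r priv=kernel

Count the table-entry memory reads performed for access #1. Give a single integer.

Walk each access:
#0 VA=0x603C01DE4 (r,kernel):
  L0 @0x3B[24] → 0x3E007  P=1,RW=1,US=1,PS=0
  L1 @0x3E[30] → 0x42007  P=1,RW=1,US=1,PS=0
  L2 @0x42[1] → 0x45007  P=1,RW=1,US=1,PS=0
  → PA=0x45DE4  (3 entries read)
#1 VA=0x50020E57F (r,kernel):
  L0 @0x3B[20] → 0x47007  P=1,RW=1,US=1,PS=0
  L1 @0x47[1] → 0x49007  P=1,RW=1,US=1,PS=0
  L2 @0x49[14] → 0x4A007  P=1,RW=1,US=1,PS=0
  → PA=0x4A57F  (3 entries read)
#2 VA=0x400000AD5 (r,kernel):
  L0 @0x3B[16] → 0x4B087  P=1,RW=1,US=1,PS=1
  → PA=0x4BAD5 (huge @L0)  (1 entries read)

Entries read for #1: 3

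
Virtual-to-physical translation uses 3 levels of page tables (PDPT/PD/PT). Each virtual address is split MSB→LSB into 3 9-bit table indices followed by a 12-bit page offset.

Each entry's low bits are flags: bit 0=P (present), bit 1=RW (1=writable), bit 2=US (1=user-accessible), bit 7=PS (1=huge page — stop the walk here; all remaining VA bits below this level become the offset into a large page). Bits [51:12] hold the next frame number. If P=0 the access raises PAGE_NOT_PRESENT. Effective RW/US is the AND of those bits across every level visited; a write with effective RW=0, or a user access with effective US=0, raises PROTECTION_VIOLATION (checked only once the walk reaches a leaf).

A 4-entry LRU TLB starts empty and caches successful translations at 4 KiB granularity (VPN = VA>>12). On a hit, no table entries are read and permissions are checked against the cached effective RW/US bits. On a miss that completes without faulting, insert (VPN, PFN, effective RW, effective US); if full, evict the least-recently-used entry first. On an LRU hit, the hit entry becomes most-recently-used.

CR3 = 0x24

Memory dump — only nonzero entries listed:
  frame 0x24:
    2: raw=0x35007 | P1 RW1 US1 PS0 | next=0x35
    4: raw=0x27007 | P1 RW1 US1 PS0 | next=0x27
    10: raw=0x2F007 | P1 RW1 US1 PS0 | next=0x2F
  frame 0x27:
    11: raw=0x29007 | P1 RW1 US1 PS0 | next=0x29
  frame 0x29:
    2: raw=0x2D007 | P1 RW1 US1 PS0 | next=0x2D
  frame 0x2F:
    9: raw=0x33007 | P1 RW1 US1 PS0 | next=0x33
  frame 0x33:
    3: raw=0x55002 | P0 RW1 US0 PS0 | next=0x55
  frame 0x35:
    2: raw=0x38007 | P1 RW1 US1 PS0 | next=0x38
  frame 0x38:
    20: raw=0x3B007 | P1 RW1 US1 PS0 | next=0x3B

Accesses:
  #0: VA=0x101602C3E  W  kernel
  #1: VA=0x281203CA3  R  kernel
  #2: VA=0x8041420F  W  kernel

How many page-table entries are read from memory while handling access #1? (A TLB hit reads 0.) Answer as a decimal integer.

Per-access translation:
#0 VA=0x101602C3E (w,kernel):
  L0: frame=0x24 idx=4 entry=0x27007 [P=1 RW=1 US=1 PS=0]
  L1: frame=0x27 idx=11 entry=0x29007 [P=1 RW=1 US=1 PS=0]
  L2: frame=0x29 idx=2 entry=0x2D007 [P=1 RW=1 US=1 PS=0]
  ✓ 0x2DC3E  — 3 lookups
#1 VA=0x281203CA3 (r,kernel):
  L0: frame=0x24 idx=10 entry=0x2F007 [P=1 RW=1 US=1 PS=0]
  L1: frame=0x2F idx=9 entry=0x33007 [P=1 RW=1 US=1 PS=0]
  L2: frame=0x33 idx=3 entry=0x55002 [P=0 RW=1 US=0 PS=0]
  → PAGE_NOT_PRESENT  (3 entries read)
#2 VA=0x8041420F (w,kernel):
  L0: frame=0x24 idx=2 entry=0x35007 [P=1 RW=1 US=1 PS=0]
  L1: frame=0x35 idx=2 entry=0x38007 [P=1 RW=1 US=1 PS=0]
  L2: frame=0x38 idx=20 entry=0x3B007 [P=1 RW=1 US=1 PS=0]
  ✓ 0x3B20F  — 3 lookups

Entries read for #1: 3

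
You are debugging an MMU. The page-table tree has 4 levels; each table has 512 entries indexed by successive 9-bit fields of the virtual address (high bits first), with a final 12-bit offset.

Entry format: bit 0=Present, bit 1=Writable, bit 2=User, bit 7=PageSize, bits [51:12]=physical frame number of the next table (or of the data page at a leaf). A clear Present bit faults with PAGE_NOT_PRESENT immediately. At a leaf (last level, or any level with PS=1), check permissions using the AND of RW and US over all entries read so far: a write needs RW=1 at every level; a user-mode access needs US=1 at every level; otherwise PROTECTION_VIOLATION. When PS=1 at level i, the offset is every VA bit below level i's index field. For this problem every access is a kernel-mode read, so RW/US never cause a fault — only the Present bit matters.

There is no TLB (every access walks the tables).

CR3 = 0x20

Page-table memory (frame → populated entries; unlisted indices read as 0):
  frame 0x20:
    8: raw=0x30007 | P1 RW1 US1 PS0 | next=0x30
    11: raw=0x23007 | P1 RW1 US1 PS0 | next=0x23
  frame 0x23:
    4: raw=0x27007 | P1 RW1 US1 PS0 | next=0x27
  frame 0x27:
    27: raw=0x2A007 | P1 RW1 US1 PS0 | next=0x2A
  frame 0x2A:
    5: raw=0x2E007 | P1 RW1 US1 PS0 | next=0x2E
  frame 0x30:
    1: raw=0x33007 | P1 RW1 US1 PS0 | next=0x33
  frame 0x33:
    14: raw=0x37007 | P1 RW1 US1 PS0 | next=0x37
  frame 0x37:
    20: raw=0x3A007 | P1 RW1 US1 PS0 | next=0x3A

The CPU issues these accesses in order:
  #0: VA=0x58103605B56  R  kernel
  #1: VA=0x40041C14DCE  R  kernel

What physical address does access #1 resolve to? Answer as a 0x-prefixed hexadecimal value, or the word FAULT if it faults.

Walk each access:
#0 VA=0x58103605B56 (r,kernel):
  L0 @0x20[11] → 0x23007  P=1,RW=1,US=1,PS=0
  L1 @0x23[4] → 0x27007  P=1,RW=1,US=1,PS=0
  L2 @0x27[27] → 0x2A007  P=1,RW=1,US=1,PS=0
  L3 @0x2A[5] → 0x2E007  P=1,RW=1,US=1,PS=0
  → PA=0x2EB56  (4 entries read)
#1 VA=0x40041C14DCE (r,kernel):
  L0 @0x20[8] → 0x30007  P=1,RW=1,US=1,PS=0
  L1 @0x30[1] → 0x33007  P=1,RW=1,US=1,PS=0
  L2 @0x33[14] → 0x37007  P=1,RW=1,US=1,PS=0
  L3 @0x37[20] → 0x3A007  P=1,RW=1,US=1,PS=0
  → PA=0x3ADCE  (4 entries read)

Access #1 PA: 0x3ADCE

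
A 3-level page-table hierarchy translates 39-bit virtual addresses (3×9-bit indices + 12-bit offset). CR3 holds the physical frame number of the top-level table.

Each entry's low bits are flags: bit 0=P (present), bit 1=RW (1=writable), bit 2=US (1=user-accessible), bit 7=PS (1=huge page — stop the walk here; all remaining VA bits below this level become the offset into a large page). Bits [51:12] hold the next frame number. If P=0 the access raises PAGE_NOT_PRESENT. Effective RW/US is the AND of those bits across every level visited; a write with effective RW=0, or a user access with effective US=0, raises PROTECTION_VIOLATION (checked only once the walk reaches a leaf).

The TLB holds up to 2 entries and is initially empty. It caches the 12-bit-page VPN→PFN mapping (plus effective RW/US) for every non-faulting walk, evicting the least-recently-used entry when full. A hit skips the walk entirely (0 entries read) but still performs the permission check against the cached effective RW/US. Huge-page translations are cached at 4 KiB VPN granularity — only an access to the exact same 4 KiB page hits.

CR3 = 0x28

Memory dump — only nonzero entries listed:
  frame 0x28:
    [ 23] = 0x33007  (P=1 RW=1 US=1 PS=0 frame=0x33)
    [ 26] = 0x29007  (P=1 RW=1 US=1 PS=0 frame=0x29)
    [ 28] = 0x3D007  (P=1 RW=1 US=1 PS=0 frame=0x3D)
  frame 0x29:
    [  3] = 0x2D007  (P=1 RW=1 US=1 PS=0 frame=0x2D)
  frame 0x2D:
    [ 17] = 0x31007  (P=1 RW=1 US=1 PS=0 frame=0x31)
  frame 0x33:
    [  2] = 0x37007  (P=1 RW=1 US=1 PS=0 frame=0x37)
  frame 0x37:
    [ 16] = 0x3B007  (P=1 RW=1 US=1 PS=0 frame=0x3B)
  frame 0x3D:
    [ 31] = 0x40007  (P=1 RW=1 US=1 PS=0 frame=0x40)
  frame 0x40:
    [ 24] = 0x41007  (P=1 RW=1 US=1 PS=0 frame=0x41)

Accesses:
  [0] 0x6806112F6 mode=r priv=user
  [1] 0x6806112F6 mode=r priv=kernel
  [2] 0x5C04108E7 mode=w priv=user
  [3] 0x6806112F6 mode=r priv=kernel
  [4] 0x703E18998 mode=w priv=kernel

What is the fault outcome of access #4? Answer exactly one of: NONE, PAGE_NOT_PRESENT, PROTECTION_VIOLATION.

Per-access translation:
#0 VA=0x6806112F6 (r,user):
  lvl0: tbl 0x28, slot 26 ⇒ 0x29007 (P1/RW1/US1/PS0)
  lvl1: tbl 0x29, slot 3 ⇒ 0x2D007 (P1/RW1/US1/PS0)
  lvl2: tbl 0x2D, slot 17 ⇒ 0x31007 (P1/RW1/US1/PS0)
  ⇒ phys 0x312F6  [3 reads]
#1 VA=0x6806112F6 (r,kernel):
  TLB hit vpn=0x680611 → PA=0x312F6
#2 VA=0x5C04108E7 (w,user):
  lvl0: tbl 0x28, slot 23 ⇒ 0x33007 (P1/RW1/US1/PS0)
  lvl1: tbl 0x33, slot 2 ⇒ 0x37007 (P1/RW1/US1/PS0)
  lvl2: tbl 0x37, slot 16 ⇒ 0x3B007 (P1/RW1/US1/PS0)
  ⇒ phys 0x3B8E7  [3 reads]
#3 VA=0x6806112F6 (r,kernel):
  TLB hit vpn=0x680611 → PA=0x312F6
#4 VA=0x703E18998 (w,kernel):
  lvl0: tbl 0x28, slot 28 ⇒ 0x3D007 (P1/RW1/US1/PS0)
  lvl1: tbl 0x3D, slot 31 ⇒ 0x40007 (P1/RW1/US1/PS0)
  lvl2: tbl 0x40, slot 24 ⇒ 0x41007 (P1/RW1/US1/PS0)
  ⇒ phys 0x41998  [3 reads]

Access #4 fault: NONE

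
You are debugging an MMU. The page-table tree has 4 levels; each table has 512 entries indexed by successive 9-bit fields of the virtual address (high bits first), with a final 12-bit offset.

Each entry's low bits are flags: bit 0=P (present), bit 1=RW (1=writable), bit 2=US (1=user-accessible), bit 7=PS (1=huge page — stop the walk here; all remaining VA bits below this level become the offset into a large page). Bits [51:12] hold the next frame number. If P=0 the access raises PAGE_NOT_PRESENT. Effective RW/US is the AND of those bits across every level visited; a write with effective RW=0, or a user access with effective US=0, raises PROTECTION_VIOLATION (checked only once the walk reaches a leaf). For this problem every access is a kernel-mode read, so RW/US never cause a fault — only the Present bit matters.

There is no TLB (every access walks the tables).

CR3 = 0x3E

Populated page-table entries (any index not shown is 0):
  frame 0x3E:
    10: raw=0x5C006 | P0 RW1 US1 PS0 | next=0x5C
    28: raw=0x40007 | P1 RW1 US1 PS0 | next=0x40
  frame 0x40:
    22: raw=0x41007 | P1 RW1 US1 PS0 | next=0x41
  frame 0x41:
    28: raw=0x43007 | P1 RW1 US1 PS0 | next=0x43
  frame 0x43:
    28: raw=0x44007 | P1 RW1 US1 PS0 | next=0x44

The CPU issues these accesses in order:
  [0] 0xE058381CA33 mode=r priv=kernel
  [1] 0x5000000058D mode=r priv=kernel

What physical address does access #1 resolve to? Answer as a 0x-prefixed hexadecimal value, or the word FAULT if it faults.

Per-access translation:
#0 VA=0xE058381CA33 (r,kernel):
  L0: frame=0x3E idx=28 entry=0x40007 [P=1 RW=1 US=1 PS=0]
  L1: frame=0x40 idx=22 entry=0x41007 [P=1 RW=1 US=1 PS=0]
  L2: frame=0x41 idx=28 entry=0x43007 [P=1 RW=1 US=1 PS=0]
  L3: frame=0x43 idx=28 entry=0x44007 [P=1 RW=1 US=1 PS=0]
  ✓ 0x44A33  — 4 lookups
#1 VA=0x5000000058D (r,kernel):
  L0: frame=0x3E idx=10 entry=0x5C006 [P=0 RW=1 US=1 PS=0]
  ⇒ fault: PAGE_NOT_PRESENT  — 1 lookups

Access #1 PA: FAULT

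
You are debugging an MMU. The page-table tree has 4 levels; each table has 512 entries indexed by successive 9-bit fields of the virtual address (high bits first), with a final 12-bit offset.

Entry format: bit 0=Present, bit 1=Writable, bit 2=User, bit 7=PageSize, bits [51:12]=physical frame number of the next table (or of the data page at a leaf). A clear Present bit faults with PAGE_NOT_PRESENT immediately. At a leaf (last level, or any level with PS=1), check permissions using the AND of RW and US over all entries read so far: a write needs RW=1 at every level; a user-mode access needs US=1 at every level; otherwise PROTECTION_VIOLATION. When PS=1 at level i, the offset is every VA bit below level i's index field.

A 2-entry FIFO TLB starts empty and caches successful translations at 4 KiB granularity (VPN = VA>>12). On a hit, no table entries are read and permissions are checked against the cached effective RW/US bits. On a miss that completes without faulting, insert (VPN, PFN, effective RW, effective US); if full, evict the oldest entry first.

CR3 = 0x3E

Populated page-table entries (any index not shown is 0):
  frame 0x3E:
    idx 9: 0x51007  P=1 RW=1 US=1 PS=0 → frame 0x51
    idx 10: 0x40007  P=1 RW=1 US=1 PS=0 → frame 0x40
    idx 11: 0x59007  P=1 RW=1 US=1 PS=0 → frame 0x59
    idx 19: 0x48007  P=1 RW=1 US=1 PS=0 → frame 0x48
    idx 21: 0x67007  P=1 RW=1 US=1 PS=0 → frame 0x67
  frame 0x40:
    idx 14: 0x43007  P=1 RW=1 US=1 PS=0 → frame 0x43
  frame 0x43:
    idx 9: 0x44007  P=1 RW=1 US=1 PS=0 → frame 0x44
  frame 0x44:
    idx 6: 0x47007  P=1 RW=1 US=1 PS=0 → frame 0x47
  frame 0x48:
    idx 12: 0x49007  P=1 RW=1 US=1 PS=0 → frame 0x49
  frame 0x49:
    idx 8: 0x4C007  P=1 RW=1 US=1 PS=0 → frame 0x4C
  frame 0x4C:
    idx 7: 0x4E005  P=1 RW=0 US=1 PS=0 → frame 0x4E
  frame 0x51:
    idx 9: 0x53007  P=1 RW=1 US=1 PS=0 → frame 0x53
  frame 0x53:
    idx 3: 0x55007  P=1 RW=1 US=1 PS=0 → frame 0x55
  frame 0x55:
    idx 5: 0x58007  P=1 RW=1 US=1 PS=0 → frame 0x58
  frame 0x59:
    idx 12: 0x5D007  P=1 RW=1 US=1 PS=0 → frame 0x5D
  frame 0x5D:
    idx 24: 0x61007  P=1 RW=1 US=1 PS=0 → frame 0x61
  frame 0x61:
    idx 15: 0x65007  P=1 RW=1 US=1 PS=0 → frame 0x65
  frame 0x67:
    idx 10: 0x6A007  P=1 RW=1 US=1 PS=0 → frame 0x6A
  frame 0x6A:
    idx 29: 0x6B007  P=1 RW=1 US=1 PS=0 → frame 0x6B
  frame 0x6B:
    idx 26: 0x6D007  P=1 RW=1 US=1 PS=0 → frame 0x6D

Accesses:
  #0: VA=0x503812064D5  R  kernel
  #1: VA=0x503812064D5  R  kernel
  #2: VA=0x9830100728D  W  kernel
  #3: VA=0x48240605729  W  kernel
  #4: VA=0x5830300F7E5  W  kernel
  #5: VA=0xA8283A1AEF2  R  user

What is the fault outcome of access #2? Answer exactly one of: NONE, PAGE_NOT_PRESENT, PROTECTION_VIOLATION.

Per-access translation:
#0 VA=0x503812064D5 (r,kernel):
  [0] read 0x3E idx=10: raw=0x40007 flags P=1 W=1 U=1 S=0
  [1] read 0x40 idx=14: raw=0x43007 flags P=1 W=1 U=1 S=0
  [2] read 0x43 idx=9: raw=0x44007 flags P=1 W=1 U=1 S=0
  [3] read 0x44 idx=6: raw=0x47007 flags P=1 W=1 U=1 S=0
  ✓ 0x474D5  — 4 lookups
#1 VA=0x503812064D5 (r,kernel):
  TLB hit vpn=0x50381206 → PA=0x474D5
#2 VA=0x9830100728D (w,kernel):
  [0] read 0x3E idx=19: raw=0x48007 flags P=1 W=1 U=1 S=0
  [1] read 0x48 idx=12: raw=0x49007 flags P=1 W=1 U=1 S=0
  [2] read 0x49 idx=8: raw=0x4C007 flags P=1 W=1 U=1 S=0
  [3] read 0x4C idx=7: raw=0x4E005 flags P=1 W=0 U=1 S=0
  ⇒ fault: PROTECTION_VIOLATION  — 4 lookups
#3 VA=0x48240605729 (w,kernel):
  [0] read 0x3E idx=9: raw=0x51007 flags P=1 W=1 U=1 S=0
  [1] read 0x51 idx=9: raw=0x53007 flags P=1 W=1 U=1 S=0
  [2] read 0x53 idx=3: raw=0x55007 flags P=1 W=1 U=1 S=0
  [3] read 0x55 idx=5: raw=0x58007 flags P=1 W=1 U=1 S=0
  ✓ 0x58729  — 4 lookups
#4 VA=0x5830300F7E5 (w,kernel):
  [0] read 0x3E idx=11: raw=0x59007 flags P=1 W=1 U=1 S=0
  [1] read 0x59 idx=12: raw=0x5D007 flags P=1 W=1 U=1 S=0
  [2] read 0x5D idx=24: raw=0x61007 flags P=1 W=1 U=1 S=0
  [3] read 0x61 idx=15: raw=0x65007 flags P=1 W=1 U=1 S=0
  ✓ 0x657E5  — 4 lookups
#5 VA=0xA8283A1AEF2 (r,user):
  [0] read 0x3E idx=21: raw=0x67007 flags P=1 W=1 U=1 S=0
  [1] read 0x67 idx=10: raw=0x6A007 flags P=1 W=1 U=1 S=0
  [2] read 0x6A idx=29: raw=0x6B007 flags P=1 W=1 U=1 S=0
  [3] read 0x6B idx=26: raw=0x6D007 flags P=1 W=1 U=1 S=0
  ✓ 0x6DEF2  — 4 lookups

Access #2 fault: PROTECTION_VIOLATION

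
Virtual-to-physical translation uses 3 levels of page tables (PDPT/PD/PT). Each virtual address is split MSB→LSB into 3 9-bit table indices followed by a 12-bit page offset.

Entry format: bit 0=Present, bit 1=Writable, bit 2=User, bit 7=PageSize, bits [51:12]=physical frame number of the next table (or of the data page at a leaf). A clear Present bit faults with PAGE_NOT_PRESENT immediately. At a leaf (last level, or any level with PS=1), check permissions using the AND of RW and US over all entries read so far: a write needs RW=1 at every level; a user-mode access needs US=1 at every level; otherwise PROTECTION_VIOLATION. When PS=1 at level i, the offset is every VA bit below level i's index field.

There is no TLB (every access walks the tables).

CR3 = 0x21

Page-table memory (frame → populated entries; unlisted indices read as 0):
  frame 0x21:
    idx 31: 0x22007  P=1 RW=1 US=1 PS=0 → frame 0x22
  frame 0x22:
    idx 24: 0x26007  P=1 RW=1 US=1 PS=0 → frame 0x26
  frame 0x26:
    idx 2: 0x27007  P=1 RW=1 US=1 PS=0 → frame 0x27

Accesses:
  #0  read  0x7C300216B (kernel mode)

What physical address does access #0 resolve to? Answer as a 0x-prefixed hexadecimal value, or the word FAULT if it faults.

Per-access translation:
#0 VA=0x7C300216B (r,kernel):
  L0: frame=0x21 idx=31 entry=0x22007 [P=1 RW=1 US=1 PS=0]
  L1: frame=0x22 idx=24 entry=0x26007 [P=1 RW=1 US=1 PS=0]
  L2: frame=0x26 idx=2 entry=0x27007 [P=1 RW=1 US=1 PS=0]
  ⇒ phys 0x2716B  [3 reads]

Access #0 PA: 0x2716B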